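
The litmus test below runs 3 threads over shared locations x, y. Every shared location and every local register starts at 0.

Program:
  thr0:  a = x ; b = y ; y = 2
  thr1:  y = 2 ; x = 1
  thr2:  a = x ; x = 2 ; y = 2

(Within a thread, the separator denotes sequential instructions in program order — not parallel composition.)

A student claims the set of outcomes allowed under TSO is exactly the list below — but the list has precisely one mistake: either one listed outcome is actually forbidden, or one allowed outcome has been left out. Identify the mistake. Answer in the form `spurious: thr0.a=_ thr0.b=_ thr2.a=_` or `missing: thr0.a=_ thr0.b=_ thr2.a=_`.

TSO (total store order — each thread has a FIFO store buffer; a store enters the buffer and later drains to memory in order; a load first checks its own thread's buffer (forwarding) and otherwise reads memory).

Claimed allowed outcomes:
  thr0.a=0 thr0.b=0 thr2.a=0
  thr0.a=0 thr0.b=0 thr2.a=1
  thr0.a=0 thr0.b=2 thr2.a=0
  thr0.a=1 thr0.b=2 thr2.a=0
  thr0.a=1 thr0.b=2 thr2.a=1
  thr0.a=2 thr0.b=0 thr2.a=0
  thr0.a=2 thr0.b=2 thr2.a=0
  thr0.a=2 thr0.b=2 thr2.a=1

outcome vector order: (thr0.a,thr0.b,thr2.a)
TSO (9): 0/0/0 0/0/1 0/2/0 0/2/1 1/2/0 1/2/1 2/0/0 2/2/0 2/2/1
TSO∖claimed = {0/2/1}

missing: thr0.a=0 thr0.b=2 thr2.a=1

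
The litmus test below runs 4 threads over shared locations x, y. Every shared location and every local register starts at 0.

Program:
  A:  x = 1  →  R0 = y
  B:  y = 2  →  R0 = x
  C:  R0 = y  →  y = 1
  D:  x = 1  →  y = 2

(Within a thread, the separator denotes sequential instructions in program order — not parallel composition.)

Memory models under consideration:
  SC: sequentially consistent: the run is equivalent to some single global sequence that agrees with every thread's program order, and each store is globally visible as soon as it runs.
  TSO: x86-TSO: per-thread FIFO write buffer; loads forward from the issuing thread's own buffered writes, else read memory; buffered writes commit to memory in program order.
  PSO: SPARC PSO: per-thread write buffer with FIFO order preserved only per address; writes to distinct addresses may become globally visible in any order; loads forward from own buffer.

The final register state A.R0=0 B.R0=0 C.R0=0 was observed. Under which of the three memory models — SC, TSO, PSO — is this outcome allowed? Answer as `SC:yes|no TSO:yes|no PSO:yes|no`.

SC:no TSO:yes PSO:yes

outcome vector order: (A.R0,B.R0,C.R0)
SC: 10 outcomes — {(0,1,0); (0,1,2); (1,0,0); (1,0,2); (1,1,0); (1,1,2); (2,0,0); (2,0,2); (2,1,0); (2,1,2)}
TSO: 12 outcomes — {(0,0,0); (0,0,2); (0,1,0); (0,1,2); (1,0,0); (1,0,2); (1,1,0); (1,1,2); (2,0,0); (2,0,2); (2,1,0); (2,1,2)}
PSO: 12 outcomes — {(0,0,0); (0,0,2); (0,1,0); (0,1,2); (1,0,0); (1,0,2); (1,1,0); (1,1,2); (2,0,0); (2,0,2); (2,1,0); (2,1,2)}
target (0,0,0) ∈ {TSO,PSO}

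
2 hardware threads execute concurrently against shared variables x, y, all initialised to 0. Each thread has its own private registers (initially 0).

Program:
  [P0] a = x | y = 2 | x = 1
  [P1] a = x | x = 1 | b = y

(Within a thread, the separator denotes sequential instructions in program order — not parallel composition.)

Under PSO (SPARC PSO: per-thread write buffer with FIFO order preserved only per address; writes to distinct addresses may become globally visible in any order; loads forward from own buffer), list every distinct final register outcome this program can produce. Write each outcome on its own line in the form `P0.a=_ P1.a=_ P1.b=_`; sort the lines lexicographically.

outcome vector order: (P0.a,P1.a,P1.b)
|PSO outcomes| = 6

P0.a=0 P1.a=0 P1.b=0
P0.a=0 P1.a=0 P1.b=2
P0.a=0 P1.a=1 P1.b=0
P0.a=0 P1.a=1 P1.b=2
P0.a=1 P1.a=0 P1.b=0
P0.a=1 P1.a=0 P1.b=2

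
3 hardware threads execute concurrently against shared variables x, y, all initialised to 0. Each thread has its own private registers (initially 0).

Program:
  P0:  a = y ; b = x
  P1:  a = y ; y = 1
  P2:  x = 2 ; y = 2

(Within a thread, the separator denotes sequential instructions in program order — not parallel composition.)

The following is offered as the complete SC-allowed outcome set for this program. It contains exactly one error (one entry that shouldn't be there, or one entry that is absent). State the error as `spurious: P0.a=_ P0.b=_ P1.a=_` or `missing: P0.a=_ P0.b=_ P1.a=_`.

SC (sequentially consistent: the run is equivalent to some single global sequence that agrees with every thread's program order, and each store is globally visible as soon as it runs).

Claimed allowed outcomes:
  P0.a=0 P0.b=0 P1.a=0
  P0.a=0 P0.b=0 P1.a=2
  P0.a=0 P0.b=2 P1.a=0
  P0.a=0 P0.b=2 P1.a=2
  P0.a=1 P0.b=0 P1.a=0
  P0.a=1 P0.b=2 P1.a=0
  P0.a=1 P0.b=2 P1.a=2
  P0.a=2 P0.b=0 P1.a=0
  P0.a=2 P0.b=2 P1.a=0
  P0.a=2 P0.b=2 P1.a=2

spurious: P0.a=2 P0.b=0 P1.a=0

outcome vector order: (P0.a,P0.b,P1.a)
SC (9): 0/0/0 0/0/2 0/2/0 0/2/2 1/0/0 1/2/0 1/2/2 2/2/0 2/2/2
claimed∖SC = {2/0/0}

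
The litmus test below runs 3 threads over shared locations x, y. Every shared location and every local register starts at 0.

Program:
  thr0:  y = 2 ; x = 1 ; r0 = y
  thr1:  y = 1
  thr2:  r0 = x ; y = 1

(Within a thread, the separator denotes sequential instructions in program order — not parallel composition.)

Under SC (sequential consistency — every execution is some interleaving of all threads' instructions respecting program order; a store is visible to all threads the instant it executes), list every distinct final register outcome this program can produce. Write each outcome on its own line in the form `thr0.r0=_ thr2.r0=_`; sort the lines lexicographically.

outcome vector order: (thr0.r0,thr2.r0)
|SC outcomes| = 4

thr0.r0=1 thr2.r0=0
thr0.r0=1 thr2.r0=1
thr0.r0=2 thr2.r0=0
thr0.r0=2 thr2.r0=1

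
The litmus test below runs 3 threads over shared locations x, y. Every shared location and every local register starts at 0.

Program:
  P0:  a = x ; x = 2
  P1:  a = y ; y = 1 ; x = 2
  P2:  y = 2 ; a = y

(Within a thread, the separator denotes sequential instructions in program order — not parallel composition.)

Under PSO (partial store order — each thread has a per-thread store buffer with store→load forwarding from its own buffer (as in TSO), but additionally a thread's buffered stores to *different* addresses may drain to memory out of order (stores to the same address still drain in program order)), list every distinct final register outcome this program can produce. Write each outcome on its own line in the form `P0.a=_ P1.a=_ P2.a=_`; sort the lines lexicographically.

P0.a=0 P1.a=0 P2.a=1
P0.a=0 P1.a=0 P2.a=2
P0.a=0 P1.a=2 P2.a=1
P0.a=0 P1.a=2 P2.a=2
P0.a=2 P1.a=0 P2.a=1
P0.a=2 P1.a=0 P2.a=2
P0.a=2 P1.a=2 P2.a=1
P0.a=2 P1.a=2 P2.a=2

outcome vector order: (P0.a,P1.a,P2.a)
|PSO outcomes| = 8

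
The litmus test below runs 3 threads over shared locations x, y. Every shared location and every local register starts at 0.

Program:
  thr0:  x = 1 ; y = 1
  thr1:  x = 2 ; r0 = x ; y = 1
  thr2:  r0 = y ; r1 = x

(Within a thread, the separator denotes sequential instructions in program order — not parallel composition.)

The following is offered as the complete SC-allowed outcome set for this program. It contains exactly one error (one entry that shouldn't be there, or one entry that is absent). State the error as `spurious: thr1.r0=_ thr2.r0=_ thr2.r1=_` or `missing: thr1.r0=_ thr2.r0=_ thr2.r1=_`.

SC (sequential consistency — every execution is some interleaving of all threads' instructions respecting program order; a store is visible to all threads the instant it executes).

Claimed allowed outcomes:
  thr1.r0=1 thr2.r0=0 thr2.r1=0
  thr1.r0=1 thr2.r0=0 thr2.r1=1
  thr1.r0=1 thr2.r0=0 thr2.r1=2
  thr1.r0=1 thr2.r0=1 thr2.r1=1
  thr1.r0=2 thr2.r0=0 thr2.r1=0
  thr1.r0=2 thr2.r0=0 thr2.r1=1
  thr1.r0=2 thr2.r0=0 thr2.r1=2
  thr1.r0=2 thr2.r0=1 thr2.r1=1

outcome vector order: (thr1.r0,thr2.r0,thr2.r1)
under SC → (1,0,0) (1,0,1) (1,0,2) (1,1,1) (2,0,0) (2,0,1) (2,0,2) (2,1,1) (2,1,2)
SC∖claimed = {(2,1,2)}

missing: thr1.r0=2 thr2.r0=1 thr2.r1=2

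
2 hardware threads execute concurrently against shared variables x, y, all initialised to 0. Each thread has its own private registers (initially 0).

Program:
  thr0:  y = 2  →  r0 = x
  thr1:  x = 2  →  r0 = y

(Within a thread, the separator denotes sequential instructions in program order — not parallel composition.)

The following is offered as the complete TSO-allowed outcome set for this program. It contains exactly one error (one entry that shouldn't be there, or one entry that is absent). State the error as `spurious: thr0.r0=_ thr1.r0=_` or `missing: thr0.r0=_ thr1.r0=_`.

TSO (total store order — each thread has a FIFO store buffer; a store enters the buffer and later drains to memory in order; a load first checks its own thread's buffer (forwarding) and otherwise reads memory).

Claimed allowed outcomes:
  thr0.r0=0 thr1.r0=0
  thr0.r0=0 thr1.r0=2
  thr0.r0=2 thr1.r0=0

outcome vector order: (thr0.r0,thr1.r0)
TSO (4): 00, 02, 20, 22
TSO∖claimed = {22}

missing: thr0.r0=2 thr1.r0=2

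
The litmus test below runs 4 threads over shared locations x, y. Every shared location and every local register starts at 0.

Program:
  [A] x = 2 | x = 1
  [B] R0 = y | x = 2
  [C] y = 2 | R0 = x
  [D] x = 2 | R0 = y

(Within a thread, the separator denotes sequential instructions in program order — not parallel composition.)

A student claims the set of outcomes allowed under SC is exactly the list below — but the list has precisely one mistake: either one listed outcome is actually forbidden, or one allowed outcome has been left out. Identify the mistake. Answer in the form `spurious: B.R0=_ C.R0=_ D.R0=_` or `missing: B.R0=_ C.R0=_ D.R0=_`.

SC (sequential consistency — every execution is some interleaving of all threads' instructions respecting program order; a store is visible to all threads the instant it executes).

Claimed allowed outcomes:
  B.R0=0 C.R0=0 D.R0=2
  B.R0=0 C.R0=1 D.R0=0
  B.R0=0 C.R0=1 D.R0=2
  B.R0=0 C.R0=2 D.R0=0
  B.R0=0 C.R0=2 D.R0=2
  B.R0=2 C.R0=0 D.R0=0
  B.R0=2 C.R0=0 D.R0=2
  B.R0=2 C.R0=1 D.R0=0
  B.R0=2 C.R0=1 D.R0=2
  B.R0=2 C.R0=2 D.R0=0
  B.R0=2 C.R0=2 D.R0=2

outcome vector order: (B.R0,C.R0,D.R0)
under SC → 002 010 012 020 022 202 210 212 220 222
claimed∖SC = {200}

spurious: B.R0=2 C.R0=0 D.R0=0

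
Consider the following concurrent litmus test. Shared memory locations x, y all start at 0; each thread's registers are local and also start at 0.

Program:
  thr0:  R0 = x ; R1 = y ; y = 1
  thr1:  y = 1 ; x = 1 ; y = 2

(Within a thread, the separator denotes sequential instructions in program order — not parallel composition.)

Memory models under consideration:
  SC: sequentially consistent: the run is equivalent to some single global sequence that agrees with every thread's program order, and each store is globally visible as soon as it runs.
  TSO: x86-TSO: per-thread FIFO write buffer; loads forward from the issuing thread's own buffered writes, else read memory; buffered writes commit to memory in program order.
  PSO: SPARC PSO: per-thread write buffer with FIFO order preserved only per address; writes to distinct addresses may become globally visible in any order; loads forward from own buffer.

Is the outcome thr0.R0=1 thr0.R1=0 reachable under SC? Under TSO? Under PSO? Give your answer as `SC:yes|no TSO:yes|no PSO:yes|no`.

SC:no TSO:no PSO:yes

outcome vector order: (thr0.R0,thr0.R1)
[SC] allowed = {<0 0>; <0 1>; <0 2>; <1 1>; <1 2>}
[TSO] allowed = {<0 0>; <0 1>; <0 2>; <1 1>; <1 2>}
[PSO] allowed = {<0 0>; <0 1>; <0 2>; <1 0>; <1 1>; <1 2>}
target <1 0> ∈ {PSO}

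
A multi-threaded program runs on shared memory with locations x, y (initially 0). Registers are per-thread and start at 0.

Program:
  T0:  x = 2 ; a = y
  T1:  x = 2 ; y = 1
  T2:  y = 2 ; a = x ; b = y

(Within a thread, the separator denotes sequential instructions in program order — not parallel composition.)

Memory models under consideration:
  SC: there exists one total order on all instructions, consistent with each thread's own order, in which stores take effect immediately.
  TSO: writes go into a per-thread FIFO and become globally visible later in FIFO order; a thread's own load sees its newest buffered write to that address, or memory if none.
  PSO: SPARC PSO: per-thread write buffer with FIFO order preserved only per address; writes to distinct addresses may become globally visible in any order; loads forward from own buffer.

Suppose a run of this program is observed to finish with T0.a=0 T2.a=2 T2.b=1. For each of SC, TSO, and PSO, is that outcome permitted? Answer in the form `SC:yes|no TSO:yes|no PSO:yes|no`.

outcome vector order: (T0.a,T2.a,T2.b)
under SC → 021 022 101 102 121 122 201 202 221 222
under TSO → 001 002 021 022 101 102 121 122 201 202 221 222
under PSO → 001 002 021 022 101 102 121 122 201 202 221 222
target 021 ∈ {SC,TSO,PSO}

SC:yes TSO:yes PSO:yes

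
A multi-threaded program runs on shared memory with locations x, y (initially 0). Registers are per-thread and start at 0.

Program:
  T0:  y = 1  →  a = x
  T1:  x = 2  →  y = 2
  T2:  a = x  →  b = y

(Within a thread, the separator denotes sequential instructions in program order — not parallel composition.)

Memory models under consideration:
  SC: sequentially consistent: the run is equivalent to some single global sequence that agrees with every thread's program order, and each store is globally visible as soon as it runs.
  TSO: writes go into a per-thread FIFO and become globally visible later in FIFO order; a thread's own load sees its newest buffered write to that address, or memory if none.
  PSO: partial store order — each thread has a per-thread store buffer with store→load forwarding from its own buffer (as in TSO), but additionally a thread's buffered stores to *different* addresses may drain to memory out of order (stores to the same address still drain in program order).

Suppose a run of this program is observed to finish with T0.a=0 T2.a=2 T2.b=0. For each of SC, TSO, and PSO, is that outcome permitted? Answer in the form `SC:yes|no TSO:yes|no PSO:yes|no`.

outcome vector order: (T0.a,T2.a,T2.b)
SC (11): 000, 001, 002, 021, 022, 200, 201, 202, 220, 221, 222
TSO (12): 000, 001, 002, 020, 021, 022, 200, 201, 202, 220, 221, 222
PSO (12): 000, 001, 002, 020, 021, 022, 200, 201, 202, 220, 221, 222
target 020 ∈ {TSO,PSO}

SC:no TSO:yes PSO:yes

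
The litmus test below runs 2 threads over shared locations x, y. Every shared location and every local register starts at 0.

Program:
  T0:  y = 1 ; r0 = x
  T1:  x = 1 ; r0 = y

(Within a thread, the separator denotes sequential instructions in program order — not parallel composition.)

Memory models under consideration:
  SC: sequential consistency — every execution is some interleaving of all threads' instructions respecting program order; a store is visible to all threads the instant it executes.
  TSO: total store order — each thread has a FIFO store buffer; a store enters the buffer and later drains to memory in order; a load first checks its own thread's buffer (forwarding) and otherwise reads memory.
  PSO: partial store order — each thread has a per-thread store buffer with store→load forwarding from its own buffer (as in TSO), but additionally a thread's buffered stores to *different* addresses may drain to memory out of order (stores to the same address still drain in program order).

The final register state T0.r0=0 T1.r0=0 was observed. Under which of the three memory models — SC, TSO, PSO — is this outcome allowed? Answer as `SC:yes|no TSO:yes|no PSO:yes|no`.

SC:no TSO:yes PSO:yes

outcome vector order: (T0.r0,T1.r0)
under SC → <0 1> <1 0> <1 1>
under TSO → <0 0> <0 1> <1 0> <1 1>
under PSO → <0 0> <0 1> <1 0> <1 1>
target <0 0> ∈ {TSO,PSO}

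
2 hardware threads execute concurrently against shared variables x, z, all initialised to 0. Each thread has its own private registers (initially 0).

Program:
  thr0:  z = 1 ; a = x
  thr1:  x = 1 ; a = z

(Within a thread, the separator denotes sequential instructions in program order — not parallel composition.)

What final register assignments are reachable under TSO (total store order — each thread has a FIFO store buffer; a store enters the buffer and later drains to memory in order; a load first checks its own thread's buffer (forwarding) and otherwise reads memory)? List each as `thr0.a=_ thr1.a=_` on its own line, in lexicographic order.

thr0.a=0 thr1.a=0
thr0.a=0 thr1.a=1
thr0.a=1 thr1.a=0
thr0.a=1 thr1.a=1

outcome vector order: (thr0.a,thr1.a)
|TSO outcomes| = 4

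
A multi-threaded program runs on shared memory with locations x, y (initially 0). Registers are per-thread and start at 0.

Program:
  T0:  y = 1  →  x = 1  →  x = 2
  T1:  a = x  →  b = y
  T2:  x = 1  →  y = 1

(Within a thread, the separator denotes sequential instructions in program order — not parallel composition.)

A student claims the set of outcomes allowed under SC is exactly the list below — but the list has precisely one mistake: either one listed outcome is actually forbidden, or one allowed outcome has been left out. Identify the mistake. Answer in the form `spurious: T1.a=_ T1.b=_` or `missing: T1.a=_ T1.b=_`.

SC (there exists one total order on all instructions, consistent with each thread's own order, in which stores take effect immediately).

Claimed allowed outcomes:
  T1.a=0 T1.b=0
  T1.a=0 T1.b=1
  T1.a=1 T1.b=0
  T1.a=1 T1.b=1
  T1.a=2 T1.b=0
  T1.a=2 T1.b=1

spurious: T1.a=2 T1.b=0

outcome vector order: (T1.a,T1.b)
SC: 5 outcomes — {<0 0>; <0 1>; <1 0>; <1 1>; <2 1>}
claimed∖SC = {<2 0>}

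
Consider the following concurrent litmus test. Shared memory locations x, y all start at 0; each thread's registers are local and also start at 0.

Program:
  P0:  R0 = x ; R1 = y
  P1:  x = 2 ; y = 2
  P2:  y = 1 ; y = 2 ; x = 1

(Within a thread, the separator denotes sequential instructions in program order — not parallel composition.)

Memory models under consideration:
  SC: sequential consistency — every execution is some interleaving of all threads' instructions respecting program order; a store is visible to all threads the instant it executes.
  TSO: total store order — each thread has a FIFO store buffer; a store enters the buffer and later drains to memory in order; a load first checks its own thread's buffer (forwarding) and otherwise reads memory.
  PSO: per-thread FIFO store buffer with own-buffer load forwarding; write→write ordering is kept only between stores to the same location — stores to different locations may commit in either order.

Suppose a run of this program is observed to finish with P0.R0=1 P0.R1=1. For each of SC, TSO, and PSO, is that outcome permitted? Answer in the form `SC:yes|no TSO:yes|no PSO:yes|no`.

SC:no TSO:no PSO:yes

outcome vector order: (P0.R0,P0.R1)
[SC] allowed = {0/0; 0/1; 0/2; 1/2; 2/0; 2/1; 2/2}
[TSO] allowed = {0/0; 0/1; 0/2; 1/2; 2/0; 2/1; 2/2}
[PSO] allowed = {0/0; 0/1; 0/2; 1/0; 1/1; 1/2; 2/0; 2/1; 2/2}
target 1/1 ∈ {PSO}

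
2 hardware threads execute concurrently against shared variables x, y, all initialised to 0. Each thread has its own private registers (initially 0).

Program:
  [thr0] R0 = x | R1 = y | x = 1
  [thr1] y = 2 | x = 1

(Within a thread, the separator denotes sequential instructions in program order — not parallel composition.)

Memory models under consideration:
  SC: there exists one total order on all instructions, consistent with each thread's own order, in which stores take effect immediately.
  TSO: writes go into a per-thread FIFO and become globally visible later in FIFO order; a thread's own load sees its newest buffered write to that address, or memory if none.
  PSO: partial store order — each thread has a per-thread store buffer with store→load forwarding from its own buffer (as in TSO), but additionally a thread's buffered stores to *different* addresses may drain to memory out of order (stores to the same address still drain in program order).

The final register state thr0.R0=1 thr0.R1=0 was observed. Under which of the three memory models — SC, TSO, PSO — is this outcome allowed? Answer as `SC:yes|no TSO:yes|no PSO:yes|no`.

SC:no TSO:no PSO:yes

outcome vector order: (thr0.R0,thr0.R1)
under SC → <0 0> <0 2> <1 2>
under TSO → <0 0> <0 2> <1 2>
under PSO → <0 0> <0 2> <1 0> <1 2>
target <1 0> ∈ {PSO}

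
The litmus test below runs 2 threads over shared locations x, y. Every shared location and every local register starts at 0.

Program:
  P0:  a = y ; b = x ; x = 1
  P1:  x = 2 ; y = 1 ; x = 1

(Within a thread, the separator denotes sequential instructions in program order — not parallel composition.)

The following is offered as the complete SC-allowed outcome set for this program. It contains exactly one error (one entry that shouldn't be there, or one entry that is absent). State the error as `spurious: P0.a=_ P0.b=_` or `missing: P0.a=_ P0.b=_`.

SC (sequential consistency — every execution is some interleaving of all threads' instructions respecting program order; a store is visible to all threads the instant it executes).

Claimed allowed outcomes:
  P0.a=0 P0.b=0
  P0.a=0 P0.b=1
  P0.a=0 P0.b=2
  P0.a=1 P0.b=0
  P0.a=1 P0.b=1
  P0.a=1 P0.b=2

spurious: P0.a=1 P0.b=0

outcome vector order: (P0.a,P0.b)
[SC] allowed = {0/0; 0/1; 0/2; 1/1; 1/2}
claimed∖SC = {1/0}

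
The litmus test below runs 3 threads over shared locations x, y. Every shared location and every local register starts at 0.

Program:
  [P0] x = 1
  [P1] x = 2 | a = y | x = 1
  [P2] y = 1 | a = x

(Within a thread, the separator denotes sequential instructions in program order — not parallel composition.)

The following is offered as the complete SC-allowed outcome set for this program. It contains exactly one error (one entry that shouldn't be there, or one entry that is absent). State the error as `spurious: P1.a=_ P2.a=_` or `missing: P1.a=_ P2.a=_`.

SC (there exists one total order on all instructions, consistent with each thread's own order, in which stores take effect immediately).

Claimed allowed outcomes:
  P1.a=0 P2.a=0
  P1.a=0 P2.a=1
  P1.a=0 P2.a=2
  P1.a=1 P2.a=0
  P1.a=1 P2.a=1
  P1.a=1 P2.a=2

outcome vector order: (P1.a,P2.a)
SC: 5 outcomes — {(0,1), (0,2), (1,0), (1,1), (1,2)}
claimed∖SC = {(0,0)}

spurious: P1.a=0 P2.a=0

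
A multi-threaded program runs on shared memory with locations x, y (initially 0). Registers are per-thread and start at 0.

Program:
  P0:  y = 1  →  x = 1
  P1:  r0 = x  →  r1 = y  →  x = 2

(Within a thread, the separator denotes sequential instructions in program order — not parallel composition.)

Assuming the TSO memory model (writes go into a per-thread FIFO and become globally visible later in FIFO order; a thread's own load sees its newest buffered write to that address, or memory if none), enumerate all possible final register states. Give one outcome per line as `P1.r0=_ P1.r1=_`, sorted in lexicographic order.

outcome vector order: (P1.r0,P1.r1)
|TSO outcomes| = 3

P1.r0=0 P1.r1=0
P1.r0=0 P1.r1=1
P1.r0=1 P1.r1=1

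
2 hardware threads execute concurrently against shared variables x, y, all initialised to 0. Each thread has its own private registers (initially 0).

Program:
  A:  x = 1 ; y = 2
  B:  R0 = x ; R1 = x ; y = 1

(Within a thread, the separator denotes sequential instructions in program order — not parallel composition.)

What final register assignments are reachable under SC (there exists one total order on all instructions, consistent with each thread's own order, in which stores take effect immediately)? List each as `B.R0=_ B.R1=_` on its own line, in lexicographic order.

outcome vector order: (B.R0,B.R1)
|SC outcomes| = 3

B.R0=0 B.R1=0
B.R0=0 B.R1=1
B.R0=1 B.R1=1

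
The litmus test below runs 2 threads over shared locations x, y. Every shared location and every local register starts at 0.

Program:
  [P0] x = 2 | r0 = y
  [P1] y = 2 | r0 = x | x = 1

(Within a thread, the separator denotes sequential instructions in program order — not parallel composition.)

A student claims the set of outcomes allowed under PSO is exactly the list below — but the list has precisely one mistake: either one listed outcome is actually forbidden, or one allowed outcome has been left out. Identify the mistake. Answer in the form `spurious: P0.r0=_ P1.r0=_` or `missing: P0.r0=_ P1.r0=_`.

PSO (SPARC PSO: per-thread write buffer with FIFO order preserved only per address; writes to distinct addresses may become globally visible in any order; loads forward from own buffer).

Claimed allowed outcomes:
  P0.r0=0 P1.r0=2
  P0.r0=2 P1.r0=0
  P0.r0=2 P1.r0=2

outcome vector order: (P0.r0,P1.r0)
PSO (4): <0 0>; <0 2>; <2 0>; <2 2>
PSO∖claimed = {<0 0>}

missing: P0.r0=0 P1.r0=0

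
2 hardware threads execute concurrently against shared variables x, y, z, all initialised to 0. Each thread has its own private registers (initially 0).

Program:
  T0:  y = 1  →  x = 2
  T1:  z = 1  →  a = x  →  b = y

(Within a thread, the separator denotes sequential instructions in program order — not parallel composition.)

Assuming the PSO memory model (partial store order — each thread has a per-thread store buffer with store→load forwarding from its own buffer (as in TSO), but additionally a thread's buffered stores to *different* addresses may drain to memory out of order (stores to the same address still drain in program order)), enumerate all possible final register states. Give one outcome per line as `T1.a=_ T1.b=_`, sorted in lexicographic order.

outcome vector order: (T1.a,T1.b)
|PSO outcomes| = 4

T1.a=0 T1.b=0
T1.a=0 T1.b=1
T1.a=2 T1.b=0
T1.a=2 T1.b=1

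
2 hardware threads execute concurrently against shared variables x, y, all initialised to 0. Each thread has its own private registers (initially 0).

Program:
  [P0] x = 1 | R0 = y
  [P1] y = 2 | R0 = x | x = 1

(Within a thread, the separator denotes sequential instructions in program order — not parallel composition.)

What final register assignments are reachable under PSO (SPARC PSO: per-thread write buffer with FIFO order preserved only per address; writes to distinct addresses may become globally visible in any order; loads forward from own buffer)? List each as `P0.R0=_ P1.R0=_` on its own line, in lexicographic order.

P0.R0=0 P1.R0=0
P0.R0=0 P1.R0=1
P0.R0=2 P1.R0=0
P0.R0=2 P1.R0=1

outcome vector order: (P0.R0,P1.R0)
|PSO outcomes| = 4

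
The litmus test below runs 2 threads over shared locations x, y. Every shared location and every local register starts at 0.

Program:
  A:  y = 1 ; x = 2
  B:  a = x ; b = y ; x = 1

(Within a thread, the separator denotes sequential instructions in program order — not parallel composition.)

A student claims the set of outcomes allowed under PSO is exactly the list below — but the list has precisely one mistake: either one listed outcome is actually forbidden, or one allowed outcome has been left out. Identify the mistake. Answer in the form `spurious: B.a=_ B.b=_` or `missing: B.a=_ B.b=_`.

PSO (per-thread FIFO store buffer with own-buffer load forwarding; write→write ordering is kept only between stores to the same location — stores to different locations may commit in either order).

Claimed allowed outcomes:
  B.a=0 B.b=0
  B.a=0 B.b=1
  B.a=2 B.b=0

missing: B.a=2 B.b=1

outcome vector order: (B.a,B.b)
PSO (4): 00; 01; 20; 21
PSO∖claimed = {21}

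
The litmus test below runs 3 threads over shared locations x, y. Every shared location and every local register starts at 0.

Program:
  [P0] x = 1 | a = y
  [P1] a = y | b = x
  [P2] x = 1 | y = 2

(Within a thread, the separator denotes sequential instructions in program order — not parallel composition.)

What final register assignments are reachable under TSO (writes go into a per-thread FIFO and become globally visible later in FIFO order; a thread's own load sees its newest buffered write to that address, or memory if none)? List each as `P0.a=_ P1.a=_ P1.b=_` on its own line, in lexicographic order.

outcome vector order: (P0.a,P1.a,P1.b)
|TSO outcomes| = 6

P0.a=0 P1.a=0 P1.b=0
P0.a=0 P1.a=0 P1.b=1
P0.a=0 P1.a=2 P1.b=1
P0.a=2 P1.a=0 P1.b=0
P0.a=2 P1.a=0 P1.b=1
P0.a=2 P1.a=2 P1.b=1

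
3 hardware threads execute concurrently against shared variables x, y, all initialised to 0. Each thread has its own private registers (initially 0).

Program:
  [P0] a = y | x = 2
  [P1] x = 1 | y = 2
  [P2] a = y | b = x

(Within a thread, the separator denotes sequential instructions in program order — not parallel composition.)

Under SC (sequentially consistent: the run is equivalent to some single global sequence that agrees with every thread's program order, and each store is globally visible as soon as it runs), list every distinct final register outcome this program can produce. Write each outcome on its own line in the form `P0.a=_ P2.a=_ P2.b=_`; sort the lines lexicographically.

outcome vector order: (P0.a,P2.a,P2.b)
|SC outcomes| = 10

P0.a=0 P2.a=0 P2.b=0
P0.a=0 P2.a=0 P2.b=1
P0.a=0 P2.a=0 P2.b=2
P0.a=0 P2.a=2 P2.b=1
P0.a=0 P2.a=2 P2.b=2
P0.a=2 P2.a=0 P2.b=0
P0.a=2 P2.a=0 P2.b=1
P0.a=2 P2.a=0 P2.b=2
P0.a=2 P2.a=2 P2.b=1
P0.a=2 P2.a=2 P2.b=2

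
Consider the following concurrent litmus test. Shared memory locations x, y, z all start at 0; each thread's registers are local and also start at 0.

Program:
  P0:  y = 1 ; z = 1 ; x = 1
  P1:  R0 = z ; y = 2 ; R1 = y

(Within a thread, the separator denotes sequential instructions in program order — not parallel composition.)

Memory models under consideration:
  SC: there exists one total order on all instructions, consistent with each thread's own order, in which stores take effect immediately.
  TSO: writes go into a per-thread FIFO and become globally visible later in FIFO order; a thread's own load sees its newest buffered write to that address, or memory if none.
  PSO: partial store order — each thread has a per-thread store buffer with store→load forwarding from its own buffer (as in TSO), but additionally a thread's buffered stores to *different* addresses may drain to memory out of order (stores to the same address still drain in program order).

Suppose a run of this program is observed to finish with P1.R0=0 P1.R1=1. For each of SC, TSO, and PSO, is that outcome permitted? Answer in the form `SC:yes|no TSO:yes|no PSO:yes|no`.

outcome vector order: (P1.R0,P1.R1)
[SC] allowed = {01; 02; 12}
[TSO] allowed = {01; 02; 12}
[PSO] allowed = {01; 02; 11; 12}
target 01 ∈ {SC,TSO,PSO}

SC:yes TSO:yes PSO:yes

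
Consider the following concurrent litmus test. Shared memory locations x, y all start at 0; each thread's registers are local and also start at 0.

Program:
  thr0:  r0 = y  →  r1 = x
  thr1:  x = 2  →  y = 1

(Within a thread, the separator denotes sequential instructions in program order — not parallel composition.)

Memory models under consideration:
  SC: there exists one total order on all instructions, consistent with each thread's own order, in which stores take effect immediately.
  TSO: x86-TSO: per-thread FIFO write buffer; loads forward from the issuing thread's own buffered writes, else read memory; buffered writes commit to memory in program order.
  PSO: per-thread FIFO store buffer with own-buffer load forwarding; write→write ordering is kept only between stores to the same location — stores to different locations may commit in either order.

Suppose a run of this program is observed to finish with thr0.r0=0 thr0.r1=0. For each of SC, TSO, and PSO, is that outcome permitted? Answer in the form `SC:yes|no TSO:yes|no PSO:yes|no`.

SC:yes TSO:yes PSO:yes

outcome vector order: (thr0.r0,thr0.r1)
[SC] allowed = {<0 0> <0 2> <1 2>}
[TSO] allowed = {<0 0> <0 2> <1 2>}
[PSO] allowed = {<0 0> <0 2> <1 0> <1 2>}
target <0 0> ∈ {SC,TSO,PSO}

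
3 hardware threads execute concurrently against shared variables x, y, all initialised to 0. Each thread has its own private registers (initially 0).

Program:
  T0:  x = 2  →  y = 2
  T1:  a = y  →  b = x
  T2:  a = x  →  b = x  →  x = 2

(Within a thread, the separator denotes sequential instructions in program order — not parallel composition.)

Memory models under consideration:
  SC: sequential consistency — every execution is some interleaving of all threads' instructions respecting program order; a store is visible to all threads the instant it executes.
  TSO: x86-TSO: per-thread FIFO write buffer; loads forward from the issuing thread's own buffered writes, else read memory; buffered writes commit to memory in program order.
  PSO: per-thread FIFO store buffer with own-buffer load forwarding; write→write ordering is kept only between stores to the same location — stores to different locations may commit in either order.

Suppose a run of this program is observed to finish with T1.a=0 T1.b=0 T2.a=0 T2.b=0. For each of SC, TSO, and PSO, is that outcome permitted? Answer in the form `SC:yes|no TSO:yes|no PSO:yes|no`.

outcome vector order: (T1.a,T1.b,T2.a,T2.b)
SC (9): 0000, 0002, 0022, 0200, 0202, 0222, 2200, 2202, 2222
TSO (9): 0000, 0002, 0022, 0200, 0202, 0222, 2200, 2202, 2222
PSO (12): 0000, 0002, 0022, 0200, 0202, 0222, 2000, 2002, 2022, 2200, 2202, 2222
target 0000 ∈ {SC,TSO,PSO}

SC:yes TSO:yes PSO:yes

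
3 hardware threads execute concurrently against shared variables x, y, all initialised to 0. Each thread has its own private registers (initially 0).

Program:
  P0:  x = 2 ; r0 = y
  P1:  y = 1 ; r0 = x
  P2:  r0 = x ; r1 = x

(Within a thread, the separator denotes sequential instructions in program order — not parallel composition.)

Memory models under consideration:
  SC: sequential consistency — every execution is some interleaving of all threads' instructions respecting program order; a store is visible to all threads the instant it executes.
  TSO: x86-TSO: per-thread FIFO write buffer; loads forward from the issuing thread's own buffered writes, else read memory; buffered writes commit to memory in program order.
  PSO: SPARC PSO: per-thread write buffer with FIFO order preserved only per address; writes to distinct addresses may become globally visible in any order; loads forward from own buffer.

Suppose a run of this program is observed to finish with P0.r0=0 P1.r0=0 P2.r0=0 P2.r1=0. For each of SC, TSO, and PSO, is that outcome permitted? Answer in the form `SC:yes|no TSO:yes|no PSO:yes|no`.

SC:no TSO:yes PSO:yes

outcome vector order: (P0.r0,P1.r0,P2.r0,P2.r1)
under SC → <0 2 0 0>, <0 2 0 2>, <0 2 2 2>, <1 0 0 0>, <1 0 0 2>, <1 0 2 2>, <1 2 0 0>, <1 2 0 2>, <1 2 2 2>
under TSO → <0 0 0 0>, <0 0 0 2>, <0 0 2 2>, <0 2 0 0>, <0 2 0 2>, <0 2 2 2>, <1 0 0 0>, <1 0 0 2>, <1 0 2 2>, <1 2 0 0>, <1 2 0 2>, <1 2 2 2>
under PSO → <0 0 0 0>, <0 0 0 2>, <0 0 2 2>, <0 2 0 0>, <0 2 0 2>, <0 2 2 2>, <1 0 0 0>, <1 0 0 2>, <1 0 2 2>, <1 2 0 0>, <1 2 0 2>, <1 2 2 2>
target <0 0 0 0> ∈ {TSO,PSO}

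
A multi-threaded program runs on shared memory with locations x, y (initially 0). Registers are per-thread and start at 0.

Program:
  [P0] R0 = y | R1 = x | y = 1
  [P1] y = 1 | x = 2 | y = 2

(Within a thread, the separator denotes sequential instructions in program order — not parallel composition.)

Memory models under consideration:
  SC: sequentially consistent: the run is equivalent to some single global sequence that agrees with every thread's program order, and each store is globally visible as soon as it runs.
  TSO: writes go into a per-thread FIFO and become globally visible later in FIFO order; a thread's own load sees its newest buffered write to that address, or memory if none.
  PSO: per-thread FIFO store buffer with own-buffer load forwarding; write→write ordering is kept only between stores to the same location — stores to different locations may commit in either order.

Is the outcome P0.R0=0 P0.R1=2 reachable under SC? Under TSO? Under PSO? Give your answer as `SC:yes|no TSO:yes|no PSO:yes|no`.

SC:yes TSO:yes PSO:yes

outcome vector order: (P0.R0,P0.R1)
[SC] allowed = {<0 0> <0 2> <1 0> <1 2> <2 2>}
[TSO] allowed = {<0 0> <0 2> <1 0> <1 2> <2 2>}
[PSO] allowed = {<0 0> <0 2> <1 0> <1 2> <2 0> <2 2>}
target <0 2> ∈ {SC,TSO,PSO}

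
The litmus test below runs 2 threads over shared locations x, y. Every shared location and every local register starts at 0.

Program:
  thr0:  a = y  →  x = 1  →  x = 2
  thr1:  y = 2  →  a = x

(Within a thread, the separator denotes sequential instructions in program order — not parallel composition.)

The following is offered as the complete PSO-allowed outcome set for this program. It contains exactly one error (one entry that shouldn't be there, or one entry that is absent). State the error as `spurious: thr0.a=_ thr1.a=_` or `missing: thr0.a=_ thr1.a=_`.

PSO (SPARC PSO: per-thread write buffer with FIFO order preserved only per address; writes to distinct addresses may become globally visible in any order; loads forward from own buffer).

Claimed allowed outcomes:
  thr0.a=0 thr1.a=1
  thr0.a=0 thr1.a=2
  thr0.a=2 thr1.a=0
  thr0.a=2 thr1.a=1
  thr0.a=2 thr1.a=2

outcome vector order: (thr0.a,thr1.a)
PSO: 6 outcomes — {0/0; 0/1; 0/2; 2/0; 2/1; 2/2}
PSO∖claimed = {0/0}

missing: thr0.a=0 thr1.a=0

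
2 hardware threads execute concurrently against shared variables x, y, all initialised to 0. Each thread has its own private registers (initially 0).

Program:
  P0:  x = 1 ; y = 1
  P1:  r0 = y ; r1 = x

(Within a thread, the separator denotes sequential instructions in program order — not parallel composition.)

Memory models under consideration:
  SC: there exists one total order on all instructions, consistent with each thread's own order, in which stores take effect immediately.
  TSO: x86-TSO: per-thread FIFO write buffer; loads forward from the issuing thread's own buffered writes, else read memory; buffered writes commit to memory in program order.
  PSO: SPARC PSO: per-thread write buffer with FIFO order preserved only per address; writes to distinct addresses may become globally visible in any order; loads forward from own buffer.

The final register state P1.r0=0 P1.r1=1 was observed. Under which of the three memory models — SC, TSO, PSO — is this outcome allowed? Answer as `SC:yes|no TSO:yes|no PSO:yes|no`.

outcome vector order: (P1.r0,P1.r1)
under SC → (0,0); (0,1); (1,1)
under TSO → (0,0); (0,1); (1,1)
under PSO → (0,0); (0,1); (1,0); (1,1)
target (0,1) ∈ {SC,TSO,PSO}

SC:yes TSO:yes PSO:yes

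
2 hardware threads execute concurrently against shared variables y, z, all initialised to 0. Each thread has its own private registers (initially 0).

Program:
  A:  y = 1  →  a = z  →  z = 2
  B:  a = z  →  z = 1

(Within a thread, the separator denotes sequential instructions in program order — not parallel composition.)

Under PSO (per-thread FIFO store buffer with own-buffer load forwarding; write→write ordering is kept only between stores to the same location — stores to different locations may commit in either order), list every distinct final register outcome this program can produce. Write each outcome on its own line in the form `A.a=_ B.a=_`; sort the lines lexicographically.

A.a=0 B.a=0
A.a=0 B.a=2
A.a=1 B.a=0

outcome vector order: (A.a,B.a)
|PSO outcomes| = 3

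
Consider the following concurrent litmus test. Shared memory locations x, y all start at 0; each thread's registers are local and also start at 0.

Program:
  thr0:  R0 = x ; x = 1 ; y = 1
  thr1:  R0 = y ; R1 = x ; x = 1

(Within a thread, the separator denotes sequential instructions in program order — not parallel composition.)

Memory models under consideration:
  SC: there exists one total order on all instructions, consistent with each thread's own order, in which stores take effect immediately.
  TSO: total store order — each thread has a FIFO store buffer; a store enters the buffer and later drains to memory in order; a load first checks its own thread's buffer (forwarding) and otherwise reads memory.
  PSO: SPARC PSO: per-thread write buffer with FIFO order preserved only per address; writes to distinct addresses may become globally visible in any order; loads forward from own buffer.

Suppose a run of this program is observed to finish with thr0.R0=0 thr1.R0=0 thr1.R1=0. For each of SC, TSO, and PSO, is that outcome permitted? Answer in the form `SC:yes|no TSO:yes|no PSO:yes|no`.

outcome vector order: (thr0.R0,thr1.R0,thr1.R1)
[SC] allowed = {<0 0 0>; <0 0 1>; <0 1 1>; <1 0 0>}
[TSO] allowed = {<0 0 0>; <0 0 1>; <0 1 1>; <1 0 0>}
[PSO] allowed = {<0 0 0>; <0 0 1>; <0 1 0>; <0 1 1>; <1 0 0>}
target <0 0 0> ∈ {SC,TSO,PSO}

SC:yes TSO:yes PSO:yes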